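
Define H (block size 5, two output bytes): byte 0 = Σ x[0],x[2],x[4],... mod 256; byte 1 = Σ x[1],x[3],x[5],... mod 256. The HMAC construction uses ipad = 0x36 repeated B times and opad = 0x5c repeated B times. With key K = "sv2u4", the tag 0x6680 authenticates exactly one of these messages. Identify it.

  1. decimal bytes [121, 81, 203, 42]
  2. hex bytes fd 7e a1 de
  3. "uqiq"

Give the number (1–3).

3

Key "sv2u4" = 73 76 32 75 34 is exactly B = 5 bytes: K' = 73 76 32 75 34.
K' ⊕ ipad = 45 40 04 43 02; K' ⊕ opad = 2f 2a 6e 29 68.
m1: inner = H(45 40 04 43 02 79 51 cb 2a) = c6 c7; tag = H(2f 2a 6e 29 68 c6 c7) = cc19
m2: inner = H(45 40 04 43 02 fd 7e a1 de) = a7 21; tag = H(2f 2a 6e 29 68 a7 21) = 26fa
m3: inner = H(45 40 04 43 02 75 71 69 71) = 2d 61; tag = H(2f 2a 6e 29 68 2d 61) = 6680 ← matches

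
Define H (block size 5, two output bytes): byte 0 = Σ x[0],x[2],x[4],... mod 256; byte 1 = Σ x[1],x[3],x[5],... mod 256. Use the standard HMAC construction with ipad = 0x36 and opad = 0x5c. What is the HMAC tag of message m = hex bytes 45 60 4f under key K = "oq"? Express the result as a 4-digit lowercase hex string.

fcae

Key "oq" = 6f 71 is 2 bytes ≤ B = 5; zero-pad to 5 bytes: K' = 6f 71 00 00 00.
K' ⊕ ipad = 59 47 36 36 36.  K' ⊕ opad = 33 2d 5c 5c 5c.
Inner input = (K'⊕ipad) ∥ m = 59 47 36 36 36 ∥ 45 60 4f.
Inner hash: even-index sum = 293 mod 256 = 37; odd-index sum = 273 mod 256 = 17 → 25 11.
Outer input = (K'⊕opad) ∥ inner = 33 2d 5c 5c 5c ∥ 25 11.
Outer hash (tag): even-index sum = 252 mod 256 = 252; odd-index sum = 174 mod 256 = 174 → fc ae.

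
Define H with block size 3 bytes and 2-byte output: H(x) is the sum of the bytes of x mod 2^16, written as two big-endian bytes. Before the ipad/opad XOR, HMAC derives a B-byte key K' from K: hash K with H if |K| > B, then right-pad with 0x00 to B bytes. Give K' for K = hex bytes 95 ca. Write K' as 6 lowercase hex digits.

Key hex bytes 95 ca is 2 bytes ≤ B = 3; zero-pad to 3 bytes: K' = 95 ca 00.

95ca00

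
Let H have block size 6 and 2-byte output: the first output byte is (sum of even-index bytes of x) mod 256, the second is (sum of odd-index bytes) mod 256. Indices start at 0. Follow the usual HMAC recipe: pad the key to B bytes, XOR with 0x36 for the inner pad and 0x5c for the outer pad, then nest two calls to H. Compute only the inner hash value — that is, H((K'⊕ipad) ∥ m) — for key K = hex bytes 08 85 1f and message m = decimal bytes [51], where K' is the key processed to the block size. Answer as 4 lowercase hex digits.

d01f

Key hex bytes 08 85 1f is 3 bytes ≤ B = 6; zero-pad to 6 bytes: K' = 08 85 1f 00 00 00.
K' ⊕ ipad = 3e b3 29 36 36 36.
Inner input = 3e b3 29 36 36 36 ∥ 33.
Inner hash: even-index sum = 208 mod 256 = 208; odd-index sum = 287 mod 256 = 31 → d0 1f.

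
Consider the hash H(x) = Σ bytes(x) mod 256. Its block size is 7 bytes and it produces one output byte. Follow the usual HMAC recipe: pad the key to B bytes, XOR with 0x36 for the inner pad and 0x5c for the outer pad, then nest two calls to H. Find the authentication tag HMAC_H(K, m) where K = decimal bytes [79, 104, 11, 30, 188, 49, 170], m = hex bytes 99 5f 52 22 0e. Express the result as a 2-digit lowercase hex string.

Key decimal bytes [79, 104, 11, 30, 188, 49, 170] = 4f 68 0b 1e bc 31 aa is exactly B = 7 bytes: K' = 4f 68 0b 1e bc 31 aa.
K' ⊕ ipad = 79 5e 3d 28 8a 07 9c.  K' ⊕ opad = 13 34 57 42 e0 6d f6.
Inner input = (K'⊕ipad) ∥ m = 79 5e 3d 28 8a 07 9c ∥ 99 5f 52 22 0e.
Inner hash: sum = 121+94+61+40+138+7+156+153+95+82+34+14 = 995; mod 256 = 227 → e3.
Outer input = (K'⊕opad) ∥ inner = 13 34 57 42 e0 6d f6 ∥ e3.
Outer hash (tag): sum = 19+52+87+66+224+109+246+227 = 1030; mod 256 = 6 → 06.

06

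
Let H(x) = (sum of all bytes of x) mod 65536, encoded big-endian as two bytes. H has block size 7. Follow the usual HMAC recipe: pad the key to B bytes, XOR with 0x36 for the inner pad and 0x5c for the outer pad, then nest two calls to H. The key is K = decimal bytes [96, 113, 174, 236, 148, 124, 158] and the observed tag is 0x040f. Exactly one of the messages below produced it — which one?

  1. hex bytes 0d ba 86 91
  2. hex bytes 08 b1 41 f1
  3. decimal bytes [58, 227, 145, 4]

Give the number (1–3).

Key decimal bytes [96, 113, 174, 236, 148, 124, 158] = 60 71 ae ec 94 7c 9e is exactly B = 7 bytes: K' = 60 71 ae ec 94 7c 9e.
K' ⊕ ipad = 56 47 98 da a2 4a a8; K' ⊕ opad = 3c 2d f2 b0 c8 20 c2.
m1: inner = H(56 47 98 da a2 4a a8 0d ba 86 91) = 05 81; tag = H(3c 2d f2 b0 c8 20 c2 05 81) = 043b
m2: inner = H(56 47 98 da a2 4a a8 08 b1 41 f1) = 05 8e; tag = H(3c 2d f2 b0 c8 20 c2 05 8e) = 0448
m3: inner = H(56 47 98 da a2 4a a8 3a e3 91 04) = 05 55; tag = H(3c 2d f2 b0 c8 20 c2 05 55) = 040f ← matches

3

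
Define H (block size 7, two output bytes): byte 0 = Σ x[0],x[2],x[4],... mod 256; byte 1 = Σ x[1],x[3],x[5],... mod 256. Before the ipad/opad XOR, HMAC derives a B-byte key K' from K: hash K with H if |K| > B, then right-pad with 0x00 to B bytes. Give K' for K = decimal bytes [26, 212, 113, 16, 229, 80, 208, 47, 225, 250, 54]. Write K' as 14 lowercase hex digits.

|K| = 11 > B = 7, so first hash the key.
H(K): even-index sum = 855 mod 256 = 87; odd-index sum = 605 mod 256 = 93 → 57 5d.
Zero-pad H(K) = 57 5d to 7 bytes: K' = 57 5d 00 00 00 00 00.

575d0000000000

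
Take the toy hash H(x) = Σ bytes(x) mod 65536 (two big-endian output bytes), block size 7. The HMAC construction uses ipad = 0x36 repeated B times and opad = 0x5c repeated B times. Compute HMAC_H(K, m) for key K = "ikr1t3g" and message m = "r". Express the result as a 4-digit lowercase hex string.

Key "ikr1t3g" = 69 6b 72 31 74 33 67 is exactly B = 7 bytes: K' = 69 6b 72 31 74 33 67.
K' ⊕ ipad = 5f 5d 44 07 42 05 51.  K' ⊕ opad = 35 37 2e 6d 28 6f 3b.
Inner input = (K'⊕ipad) ∥ m = 5f 5d 44 07 42 05 51 ∥ 72.
Inner hash: sum = 95+93+68+7+66+5+81+114 = 529 → 02 11.
Outer input = (K'⊕opad) ∥ inner = 35 37 2e 6d 28 6f 3b ∥ 02 11.
Outer hash (tag): sum = 53+55+46+109+40+111+59+2+17 = 492 → 01 ec.

01ec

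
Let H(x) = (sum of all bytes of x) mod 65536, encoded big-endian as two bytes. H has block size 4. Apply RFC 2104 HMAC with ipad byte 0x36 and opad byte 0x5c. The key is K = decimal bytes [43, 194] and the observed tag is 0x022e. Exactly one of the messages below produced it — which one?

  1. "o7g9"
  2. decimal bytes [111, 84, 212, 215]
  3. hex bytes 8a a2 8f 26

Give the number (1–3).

3

Key decimal bytes [43, 194] = 2b c2 is 2 bytes ≤ B = 4; zero-pad to 4 bytes: K' = 2b c2 00 00.
K' ⊕ ipad = 1d f4 36 36; K' ⊕ opad = 77 9e 5c 5c.
m1: inner = H(1d f4 36 36 6f 37 67 39) = 02 c3; tag = H(77 9e 5c 5c 02 c3) = 0292
m2: inner = H(1d f4 36 36 6f 54 d4 d7) = 03 eb; tag = H(77 9e 5c 5c 03 eb) = 02bb
m3: inner = H(1d f4 36 36 8a a2 8f 26) = 03 5e; tag = H(77 9e 5c 5c 03 5e) = 022e ← matches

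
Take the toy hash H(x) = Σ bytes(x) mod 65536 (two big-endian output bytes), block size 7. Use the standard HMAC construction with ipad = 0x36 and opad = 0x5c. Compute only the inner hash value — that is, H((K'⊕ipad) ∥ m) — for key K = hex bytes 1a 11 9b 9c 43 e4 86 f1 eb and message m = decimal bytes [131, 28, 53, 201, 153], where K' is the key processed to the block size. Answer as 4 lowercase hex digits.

0453

Key hex bytes 1a 11 9b 9c 43 e4 86 f1 eb is 9 bytes > B = 7, so hash it first: H(key) = 04 eb, then zero-pad to 7 bytes: K' = 04 eb 00 00 00 00 00.
K' ⊕ ipad = 32 dd 36 36 36 36 36.
Inner input = 32 dd 36 36 36 36 36 ∥ 83 1c 35 c9 99.
Inner hash: sum = 50+221+54+54+54+54+54+131+28+53+201+153 = 1107 → 04 53.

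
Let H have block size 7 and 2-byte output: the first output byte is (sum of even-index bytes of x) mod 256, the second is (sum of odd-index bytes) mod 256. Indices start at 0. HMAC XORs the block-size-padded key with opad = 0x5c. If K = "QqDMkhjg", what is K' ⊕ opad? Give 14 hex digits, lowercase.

Key "QqDMkhjg" = 51 71 44 4d 6b 68 6a 67 is 8 bytes > B = 7, so hash it first: H(key) = 6a 8d, then zero-pad to 7 bytes: K' = 6a 8d 00 00 00 00 00.
XOR each byte with 0x5c: 6a⊕5c=36, 8d⊕5c=d1, 00⊕5c=5c, 00⊕5c=5c, 00⊕5c=5c, 00⊕5c=5c, 00⊕5c=5c.

36d15c5c5c5c5c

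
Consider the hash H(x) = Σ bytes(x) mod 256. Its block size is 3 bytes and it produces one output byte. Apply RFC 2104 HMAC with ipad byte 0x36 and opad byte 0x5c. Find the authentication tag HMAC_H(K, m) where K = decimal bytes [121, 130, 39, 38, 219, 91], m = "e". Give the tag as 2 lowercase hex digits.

Key decimal bytes [121, 130, 39, 38, 219, 91] = 79 82 27 26 db 5b is 6 bytes > B = 3, so hash it first: H(key) = 7e, then zero-pad to 3 bytes: K' = 7e 00 00.
K' ⊕ ipad = 48 36 36.  K' ⊕ opad = 22 5c 5c.
Inner input = (K'⊕ipad) ∥ m = 48 36 36 ∥ 65.
Inner hash: sum = 72+54+54+101 = 281; mod 256 = 25 → 19.
Outer input = (K'⊕opad) ∥ inner = 22 5c 5c ∥ 19.
Outer hash (tag): sum = 34+92+92+25 = 243 → f3.

f3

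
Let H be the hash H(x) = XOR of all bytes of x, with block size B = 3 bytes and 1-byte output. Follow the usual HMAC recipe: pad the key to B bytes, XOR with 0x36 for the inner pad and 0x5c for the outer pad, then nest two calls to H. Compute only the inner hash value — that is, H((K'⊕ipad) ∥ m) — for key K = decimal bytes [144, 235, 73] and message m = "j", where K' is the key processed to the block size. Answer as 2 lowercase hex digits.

6e

Key decimal bytes [144, 235, 73] = 90 eb 49 is exactly B = 3 bytes: K' = 90 eb 49.
K' ⊕ ipad = a6 dd 7f.
Inner input = a6 dd 7f ∥ 6a.
Inner hash: XOR a6⊕dd⊕7f⊕6a = 6e.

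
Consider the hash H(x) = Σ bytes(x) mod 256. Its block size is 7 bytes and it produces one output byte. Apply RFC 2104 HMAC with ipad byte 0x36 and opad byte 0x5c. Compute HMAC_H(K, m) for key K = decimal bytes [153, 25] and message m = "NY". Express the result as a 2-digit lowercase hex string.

Key decimal bytes [153, 25] = 99 19 is 2 bytes ≤ B = 7; zero-pad to 7 bytes: K' = 99 19 00 00 00 00 00.
K' ⊕ ipad = af 2f 36 36 36 36 36.  K' ⊕ opad = c5 45 5c 5c 5c 5c 5c.
Inner input = (K'⊕ipad) ∥ m = af 2f 36 36 36 36 36 ∥ 4e 59.
Inner hash: sum = 175+47+54+54+54+54+54+78+89 = 659; mod 256 = 147 → 93.
Outer input = (K'⊕opad) ∥ inner = c5 45 5c 5c 5c 5c 5c ∥ 93.
Outer hash (tag): sum = 197+69+92+92+92+92+92+147 = 873; mod 256 = 105 → 69.

69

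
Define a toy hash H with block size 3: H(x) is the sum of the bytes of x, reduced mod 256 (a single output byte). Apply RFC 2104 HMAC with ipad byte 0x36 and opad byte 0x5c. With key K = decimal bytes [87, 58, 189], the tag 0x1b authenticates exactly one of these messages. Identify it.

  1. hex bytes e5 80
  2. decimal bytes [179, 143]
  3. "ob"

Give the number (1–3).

Key decimal bytes [87, 58, 189] = 57 3a bd is exactly B = 3 bytes: K' = 57 3a bd.
K' ⊕ ipad = 61 0c 8b; K' ⊕ opad = 0b 66 e1.
m1: inner = H(61 0c 8b e5 80) = 5d; tag = H(0b 66 e1 5d) = af
m2: inner = H(61 0c 8b b3 8f) = 3a; tag = H(0b 66 e1 3a) = 8c
m3: inner = H(61 0c 8b 6f 62) = c9; tag = H(0b 66 e1 c9) = 1b ← matches

3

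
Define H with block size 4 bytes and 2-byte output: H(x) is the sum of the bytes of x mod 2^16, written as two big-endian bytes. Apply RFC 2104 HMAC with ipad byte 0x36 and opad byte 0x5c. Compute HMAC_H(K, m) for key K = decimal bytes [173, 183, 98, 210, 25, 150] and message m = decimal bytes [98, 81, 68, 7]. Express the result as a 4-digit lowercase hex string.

Key decimal bytes [173, 183, 98, 210, 25, 150] = ad b7 62 d2 19 96 is 6 bytes > B = 4, so hash it first: H(key) = 03 47, then zero-pad to 4 bytes: K' = 03 47 00 00.
K' ⊕ ipad = 35 71 36 36.  K' ⊕ opad = 5f 1b 5c 5c.
Inner input = (K'⊕ipad) ∥ m = 35 71 36 36 ∥ 62 51 44 07.
Inner hash: sum = 53+113+54+54+98+81+68+7 = 528 → 02 10.
Outer input = (K'⊕opad) ∥ inner = 5f 1b 5c 5c ∥ 02 10.
Outer hash (tag): sum = 95+27+92+92+2+16 = 324 → 01 44.

0144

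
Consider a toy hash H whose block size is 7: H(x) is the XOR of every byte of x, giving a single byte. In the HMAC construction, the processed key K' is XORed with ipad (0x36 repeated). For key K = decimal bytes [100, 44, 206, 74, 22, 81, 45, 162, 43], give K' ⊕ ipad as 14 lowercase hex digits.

19363636363636

Key decimal bytes [100, 44, 206, 74, 22, 81, 45, 162, 43] = 64 2c ce 4a 16 51 2d a2 2b is 9 bytes > B = 7, so hash it first: H(key) = 2f, then zero-pad to 7 bytes: K' = 2f 00 00 00 00 00 00.
XOR each byte with 0x36: 2f⊕36=19, 00⊕36=36, 00⊕36=36, 00⊕36=36, 00⊕36=36, 00⊕36=36, 00⊕36=36.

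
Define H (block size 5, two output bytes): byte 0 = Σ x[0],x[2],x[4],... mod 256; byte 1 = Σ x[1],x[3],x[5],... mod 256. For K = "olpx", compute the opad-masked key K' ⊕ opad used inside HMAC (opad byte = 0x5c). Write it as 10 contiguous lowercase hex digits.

33302c245c

Key "olpx" = 6f 6c 70 78 is 4 bytes ≤ B = 5; zero-pad to 5 bytes: K' = 6f 6c 70 78 00.
XOR each byte with 0x5c: 6f⊕5c=33, 6c⊕5c=30, 70⊕5c=2c, 78⊕5c=24, 00⊕5c=5c.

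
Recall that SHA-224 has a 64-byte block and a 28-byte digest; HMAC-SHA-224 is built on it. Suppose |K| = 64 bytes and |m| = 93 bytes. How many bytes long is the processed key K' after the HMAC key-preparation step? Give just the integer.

Key is 64 ≤ 64 bytes, zero-padded: |K'| = 64.

64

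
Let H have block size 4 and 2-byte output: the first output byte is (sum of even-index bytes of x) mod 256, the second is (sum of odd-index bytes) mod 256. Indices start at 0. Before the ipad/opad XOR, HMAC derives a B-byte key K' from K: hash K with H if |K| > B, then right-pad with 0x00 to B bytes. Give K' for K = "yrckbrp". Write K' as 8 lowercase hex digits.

|K| = 7 > B = 4, so first hash the key.
H(K): even-index sum = 430 mod 256 = 174; odd-index sum = 335 mod 256 = 79 → ae 4f.
Zero-pad H(K) = ae 4f to 4 bytes: K' = ae 4f 00 00.

ae4f0000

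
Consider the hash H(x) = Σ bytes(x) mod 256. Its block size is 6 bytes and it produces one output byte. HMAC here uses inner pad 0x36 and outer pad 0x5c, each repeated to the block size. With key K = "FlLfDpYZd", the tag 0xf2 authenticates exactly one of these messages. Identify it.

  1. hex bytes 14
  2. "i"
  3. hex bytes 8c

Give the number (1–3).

Key "FlLfDpYZd" = 46 6c 4c 66 44 70 59 5a 64 is 9 bytes > B = 6, so hash it first: H(key) = 2f, then zero-pad to 6 bytes: K' = 2f 00 00 00 00 00.
K' ⊕ ipad = 19 36 36 36 36 36; K' ⊕ opad = 73 5c 5c 5c 5c 5c.
m1: inner = H(19 36 36 36 36 36 14) = 3b; tag = H(73 5c 5c 5c 5c 5c 3b) = 7a
m2: inner = H(19 36 36 36 36 36 69) = 90; tag = H(73 5c 5c 5c 5c 5c 90) = cf
m3: inner = H(19 36 36 36 36 36 8c) = b3; tag = H(73 5c 5c 5c 5c 5c b3) = f2 ← matches

3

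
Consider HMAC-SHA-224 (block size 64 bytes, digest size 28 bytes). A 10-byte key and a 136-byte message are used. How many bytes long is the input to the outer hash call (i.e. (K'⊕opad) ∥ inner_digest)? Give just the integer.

92

Key is 10 ≤ 64 bytes, zero-padded: |K'| = 64.
Outer input = (K'⊕opad) ∥ H(inner) → 64 + 28 = 92 bytes.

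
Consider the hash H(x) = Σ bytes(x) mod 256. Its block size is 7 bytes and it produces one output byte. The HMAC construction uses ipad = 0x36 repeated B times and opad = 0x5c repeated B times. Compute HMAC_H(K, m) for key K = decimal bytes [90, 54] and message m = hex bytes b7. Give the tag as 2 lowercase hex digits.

6d

Key decimal bytes [90, 54] = 5a 36 is 2 bytes ≤ B = 7; zero-pad to 7 bytes: K' = 5a 36 00 00 00 00 00.
K' ⊕ ipad = 6c 00 36 36 36 36 36.  K' ⊕ opad = 06 6a 5c 5c 5c 5c 5c.
Inner input = (K'⊕ipad) ∥ m = 6c 00 36 36 36 36 36 ∥ b7.
Inner hash: sum = 108+0+54+54+54+54+54+183 = 561; mod 256 = 49 → 31.
Outer input = (K'⊕opad) ∥ inner = 06 6a 5c 5c 5c 5c 5c ∥ 31.
Outer hash (tag): sum = 6+106+92+92+92+92+92+49 = 621; mod 256 = 109 → 6d.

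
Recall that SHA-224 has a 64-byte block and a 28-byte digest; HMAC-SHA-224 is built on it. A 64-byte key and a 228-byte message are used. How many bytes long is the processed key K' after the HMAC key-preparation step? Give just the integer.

64

Key is 64 ≤ 64 bytes, zero-padded: |K'| = 64.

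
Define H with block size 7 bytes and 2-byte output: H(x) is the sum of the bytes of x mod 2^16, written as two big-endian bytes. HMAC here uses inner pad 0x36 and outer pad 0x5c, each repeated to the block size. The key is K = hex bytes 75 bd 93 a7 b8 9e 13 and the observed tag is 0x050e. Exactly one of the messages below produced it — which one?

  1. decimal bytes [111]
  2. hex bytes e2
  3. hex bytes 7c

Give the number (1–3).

Key hex bytes 75 bd 93 a7 b8 9e 13 is exactly B = 7 bytes: K' = 75 bd 93 a7 b8 9e 13.
K' ⊕ ipad = 43 8b a5 91 8e a8 25; K' ⊕ opad = 29 e1 cf fb e4 c2 4f.
m1: inner = H(43 8b a5 91 8e a8 25 6f) = 03 ce; tag = H(29 e1 cf fb e4 c2 4f 03 ce) = 059a
m2: inner = H(43 8b a5 91 8e a8 25 e2) = 04 41; tag = H(29 e1 cf fb e4 c2 4f 04 41) = 050e ← matches
m3: inner = H(43 8b a5 91 8e a8 25 7c) = 03 db; tag = H(29 e1 cf fb e4 c2 4f 03 db) = 05a7

2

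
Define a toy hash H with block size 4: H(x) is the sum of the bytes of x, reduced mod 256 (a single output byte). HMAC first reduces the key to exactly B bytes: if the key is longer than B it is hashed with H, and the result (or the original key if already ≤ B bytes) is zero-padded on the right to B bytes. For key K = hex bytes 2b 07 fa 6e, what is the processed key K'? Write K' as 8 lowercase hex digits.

Key hex bytes 2b 07 fa 6e is exactly B = 4 bytes: K' = 2b 07 fa 6e.

2b07fa6e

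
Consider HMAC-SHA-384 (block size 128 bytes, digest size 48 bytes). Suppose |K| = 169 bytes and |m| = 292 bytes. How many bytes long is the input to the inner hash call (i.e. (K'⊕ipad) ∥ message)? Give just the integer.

420

Key is 169 > 128 bytes, so it is hashed to 48 bytes then zero-padded to 128: |K'| = 128.
Inner input = (K'⊕ipad) ∥ m → 128 + 292 = 420 bytes.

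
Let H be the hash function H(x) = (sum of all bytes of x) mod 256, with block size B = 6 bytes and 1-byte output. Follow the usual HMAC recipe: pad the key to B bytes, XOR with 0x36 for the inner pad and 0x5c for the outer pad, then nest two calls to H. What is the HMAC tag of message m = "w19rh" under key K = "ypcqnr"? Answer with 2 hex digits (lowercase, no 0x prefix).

a5

Key "ypcqnr" = 79 70 63 71 6e 72 is exactly B = 6 bytes: K' = 79 70 63 71 6e 72.
K' ⊕ ipad = 4f 46 55 47 58 44.  K' ⊕ opad = 25 2c 3f 2d 32 2e.
Inner input = (K'⊕ipad) ∥ m = 4f 46 55 47 58 44 ∥ 77 31 39 72 68.
Inner hash: sum = 79+70+85+71+88+68+119+49+57+114+104 = 904; mod 256 = 136 → 88.
Outer input = (K'⊕opad) ∥ inner = 25 2c 3f 2d 32 2e ∥ 88.
Outer hash (tag): sum = 37+44+63+45+50+46+136 = 421; mod 256 = 165 → a5.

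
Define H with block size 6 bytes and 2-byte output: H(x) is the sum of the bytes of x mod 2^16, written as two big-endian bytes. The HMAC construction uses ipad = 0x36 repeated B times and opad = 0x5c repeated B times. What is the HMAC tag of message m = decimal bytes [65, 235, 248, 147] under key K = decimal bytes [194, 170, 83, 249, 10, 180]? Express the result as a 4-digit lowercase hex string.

03c5

Key decimal bytes [194, 170, 83, 249, 10, 180] = c2 aa 53 f9 0a b4 is exactly B = 6 bytes: K' = c2 aa 53 f9 0a b4.
K' ⊕ ipad = f4 9c 65 cf 3c 82.  K' ⊕ opad = 9e f6 0f a5 56 e8.
Inner input = (K'⊕ipad) ∥ m = f4 9c 65 cf 3c 82 ∥ 41 eb f8 93.
Inner hash: sum = 244+156+101+207+60+130+65+235+248+147 = 1593 → 06 39.
Outer input = (K'⊕opad) ∥ inner = 9e f6 0f a5 56 e8 ∥ 06 39.
Outer hash (tag): sum = 158+246+15+165+86+232+6+57 = 965 → 03 c5.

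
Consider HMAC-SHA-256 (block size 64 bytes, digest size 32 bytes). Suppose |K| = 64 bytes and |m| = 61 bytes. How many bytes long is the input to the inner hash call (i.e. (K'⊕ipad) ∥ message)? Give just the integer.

125

Key is 64 ≤ 64 bytes, zero-padded: |K'| = 64.
Inner input = (K'⊕ipad) ∥ m → 64 + 61 = 125 bytes.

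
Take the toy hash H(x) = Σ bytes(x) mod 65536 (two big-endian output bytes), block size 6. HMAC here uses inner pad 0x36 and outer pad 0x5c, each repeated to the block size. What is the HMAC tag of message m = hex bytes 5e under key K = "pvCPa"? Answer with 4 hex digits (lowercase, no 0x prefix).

0168

Key "pvCPa" = 70 76 43 50 61 is 5 bytes ≤ B = 6; zero-pad to 6 bytes: K' = 70 76 43 50 61 00.
K' ⊕ ipad = 46 40 75 66 57 36.  K' ⊕ opad = 2c 2a 1f 0c 3d 5c.
Inner input = (K'⊕ipad) ∥ m = 46 40 75 66 57 36 ∥ 5e.
Inner hash: sum = 70+64+117+102+87+54+94 = 588 → 02 4c.
Outer input = (K'⊕opad) ∥ inner = 2c 2a 1f 0c 3d 5c ∥ 02 4c.
Outer hash (tag): sum = 44+42+31+12+61+92+2+76 = 360 → 01 68.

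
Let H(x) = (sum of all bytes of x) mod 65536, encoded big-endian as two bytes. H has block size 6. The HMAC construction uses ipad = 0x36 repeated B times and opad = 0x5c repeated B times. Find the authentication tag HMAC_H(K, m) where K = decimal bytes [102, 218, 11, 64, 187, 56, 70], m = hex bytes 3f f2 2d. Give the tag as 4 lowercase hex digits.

Key decimal bytes [102, 218, 11, 64, 187, 56, 70] = 66 da 0b 40 bb 38 46 is 7 bytes > B = 6, so hash it first: H(key) = 02 c4, then zero-pad to 6 bytes: K' = 02 c4 00 00 00 00.
K' ⊕ ipad = 34 f2 36 36 36 36.  K' ⊕ opad = 5e 98 5c 5c 5c 5c.
Inner input = (K'⊕ipad) ∥ m = 34 f2 36 36 36 36 ∥ 3f f2 2d.
Inner hash: sum = 52+242+54+54+54+54+63+242+45 = 860 → 03 5c.
Outer input = (K'⊕opad) ∥ inner = 5e 98 5c 5c 5c 5c ∥ 03 5c.
Outer hash (tag): sum = 94+152+92+92+92+92+3+92 = 709 → 02 c5.

02c5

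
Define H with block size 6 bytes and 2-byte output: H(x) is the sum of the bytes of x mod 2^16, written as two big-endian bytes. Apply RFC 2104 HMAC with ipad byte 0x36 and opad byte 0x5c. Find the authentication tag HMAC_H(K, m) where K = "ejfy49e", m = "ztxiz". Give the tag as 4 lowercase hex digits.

Key "ejfy49e" = 65 6a 66 79 34 39 65 is 7 bytes > B = 6, so hash it first: H(key) = 02 80, then zero-pad to 6 bytes: K' = 02 80 00 00 00 00.
K' ⊕ ipad = 34 b6 36 36 36 36.  K' ⊕ opad = 5e dc 5c 5c 5c 5c.
Inner input = (K'⊕ipad) ∥ m = 34 b6 36 36 36 36 ∥ 7a 74 78 69 7a.
Inner hash: sum = 52+182+54+54+54+54+122+116+120+105+122 = 1035 → 04 0b.
Outer input = (K'⊕opad) ∥ inner = 5e dc 5c 5c 5c 5c ∥ 04 0b.
Outer hash (tag): sum = 94+220+92+92+92+92+4+11 = 697 → 02 b9.

02b9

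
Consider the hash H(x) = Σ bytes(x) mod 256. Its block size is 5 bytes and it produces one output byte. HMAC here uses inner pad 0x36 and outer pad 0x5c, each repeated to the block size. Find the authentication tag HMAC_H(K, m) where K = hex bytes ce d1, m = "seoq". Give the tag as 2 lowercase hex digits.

Key hex bytes ce d1 is 2 bytes ≤ B = 5; zero-pad to 5 bytes: K' = ce d1 00 00 00.
K' ⊕ ipad = f8 e7 36 36 36.  K' ⊕ opad = 92 8d 5c 5c 5c.
Inner input = (K'⊕ipad) ∥ m = f8 e7 36 36 36 ∥ 73 65 6f 71.
Inner hash: sum = 248+231+54+54+54+115+101+111+113 = 1081; mod 256 = 57 → 39.
Outer input = (K'⊕opad) ∥ inner = 92 8d 5c 5c 5c ∥ 39.
Outer hash (tag): sum = 146+141+92+92+92+57 = 620; mod 256 = 108 → 6c.

6c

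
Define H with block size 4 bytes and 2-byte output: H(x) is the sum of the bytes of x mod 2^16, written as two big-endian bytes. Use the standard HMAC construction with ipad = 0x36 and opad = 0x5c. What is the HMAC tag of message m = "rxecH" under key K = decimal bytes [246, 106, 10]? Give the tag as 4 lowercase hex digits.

021d

Key decimal bytes [246, 106, 10] = f6 6a 0a is 3 bytes ≤ B = 4; zero-pad to 4 bytes: K' = f6 6a 0a 00.
K' ⊕ ipad = c0 5c 3c 36.  K' ⊕ opad = aa 36 56 5c.
Inner input = (K'⊕ipad) ∥ m = c0 5c 3c 36 ∥ 72 78 65 63 48.
Inner hash: sum = 192+92+60+54+114+120+101+99+72 = 904 → 03 88.
Outer input = (K'⊕opad) ∥ inner = aa 36 56 5c ∥ 03 88.
Outer hash (tag): sum = 170+54+86+92+3+136 = 541 → 02 1d.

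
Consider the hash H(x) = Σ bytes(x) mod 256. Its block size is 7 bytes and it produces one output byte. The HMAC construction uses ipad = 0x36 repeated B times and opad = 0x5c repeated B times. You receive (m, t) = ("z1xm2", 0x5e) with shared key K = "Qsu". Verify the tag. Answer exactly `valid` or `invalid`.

Key "Qsu" = 51 73 75 is 3 bytes ≤ B = 7; zero-pad to 7 bytes: K' = 51 73 75 00 00 00 00.
K' ⊕ ipad = 67 45 43 36 36 36 36; K' ⊕ opad = 0d 2f 29 5c 5c 5c 5c.
Inner hash: sum = 103+69+67+54+54+54+54+122+49+120+109+50 = 905; mod 256 = 137 → 89.
Outer hash (recomputed tag): sum = 13+47+41+92+92+92+92+137 = 606; mod 256 = 94 → 5e.
Recomputed tag = 5e; claimed = 5e → match.

valid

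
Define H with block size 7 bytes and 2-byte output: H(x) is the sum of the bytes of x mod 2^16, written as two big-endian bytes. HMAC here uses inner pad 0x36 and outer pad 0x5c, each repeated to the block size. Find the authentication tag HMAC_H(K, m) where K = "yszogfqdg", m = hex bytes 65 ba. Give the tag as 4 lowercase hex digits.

Key "yszogfqdg" = 79 73 7a 6f 67 66 71 64 67 is 9 bytes > B = 7, so hash it first: H(key) = 03 de, then zero-pad to 7 bytes: K' = 03 de 00 00 00 00 00.
K' ⊕ ipad = 35 e8 36 36 36 36 36.  K' ⊕ opad = 5f 82 5c 5c 5c 5c 5c.
Inner input = (K'⊕ipad) ∥ m = 35 e8 36 36 36 36 36 ∥ 65 ba.
Inner hash: sum = 53+232+54+54+54+54+54+101+186 = 842 → 03 4a.
Outer input = (K'⊕opad) ∥ inner = 5f 82 5c 5c 5c 5c 5c ∥ 03 4a.
Outer hash (tag): sum = 95+130+92+92+92+92+92+3+74 = 762 → 02 fa.

02fa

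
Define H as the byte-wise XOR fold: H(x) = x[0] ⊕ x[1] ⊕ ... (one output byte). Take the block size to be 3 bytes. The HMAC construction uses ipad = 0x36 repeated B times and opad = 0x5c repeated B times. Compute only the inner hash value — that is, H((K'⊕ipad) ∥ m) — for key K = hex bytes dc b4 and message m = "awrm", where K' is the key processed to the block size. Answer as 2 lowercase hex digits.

57

Key hex bytes dc b4 is 2 bytes ≤ B = 3; zero-pad to 3 bytes: K' = dc b4 00.
K' ⊕ ipad = ea 82 36.
Inner input = ea 82 36 ∥ 61 77 72 6d.
Inner hash: XOR ea⊕82⊕36⊕61⊕77⊕72⊕6d = 57.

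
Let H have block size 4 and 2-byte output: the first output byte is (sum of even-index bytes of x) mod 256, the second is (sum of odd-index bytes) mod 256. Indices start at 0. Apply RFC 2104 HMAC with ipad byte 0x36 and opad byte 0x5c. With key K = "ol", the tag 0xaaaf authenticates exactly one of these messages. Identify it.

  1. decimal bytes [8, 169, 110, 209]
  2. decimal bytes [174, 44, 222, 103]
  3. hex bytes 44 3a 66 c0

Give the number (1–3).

2

Key "ol" = 6f 6c is 2 bytes ≤ B = 4; zero-pad to 4 bytes: K' = 6f 6c 00 00.
K' ⊕ ipad = 59 5a 36 36; K' ⊕ opad = 33 30 5c 5c.
m1: inner = H(59 5a 36 36 08 a9 6e d1) = 05 0a; tag = H(33 30 5c 5c 05 0a) = 9496
m2: inner = H(59 5a 36 36 ae 2c de 67) = 1b 23; tag = H(33 30 5c 5c 1b 23) = aaaf ← matches
m3: inner = H(59 5a 36 36 44 3a 66 c0) = 39 8a; tag = H(33 30 5c 5c 39 8a) = c816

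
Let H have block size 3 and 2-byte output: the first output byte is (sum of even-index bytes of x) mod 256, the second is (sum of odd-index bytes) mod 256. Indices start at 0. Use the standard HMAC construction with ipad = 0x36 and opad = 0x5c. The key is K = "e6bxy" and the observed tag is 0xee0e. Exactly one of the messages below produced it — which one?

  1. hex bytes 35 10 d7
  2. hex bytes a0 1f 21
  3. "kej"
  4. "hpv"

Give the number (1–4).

Key "e6bxy" = 65 36 62 78 79 is 5 bytes > B = 3, so hash it first: H(key) = 40 ae, then zero-pad to 3 bytes: K' = 40 ae 00.
K' ⊕ ipad = 76 98 36; K' ⊕ opad = 1c f2 5c.
m1: inner = H(76 98 36 35 10 d7) = bc a4; tag = H(1c f2 5c bc a4) = 1cae
m2: inner = H(76 98 36 a0 1f 21) = cb 59; tag = H(1c f2 5c cb 59) = d1bd
m3: inner = H(76 98 36 6b 65 6a) = 11 6d; tag = H(1c f2 5c 11 6d) = e503
m4: inner = H(76 98 36 68 70 76) = 1c 76; tag = H(1c f2 5c 1c 76) = ee0e ← matches

4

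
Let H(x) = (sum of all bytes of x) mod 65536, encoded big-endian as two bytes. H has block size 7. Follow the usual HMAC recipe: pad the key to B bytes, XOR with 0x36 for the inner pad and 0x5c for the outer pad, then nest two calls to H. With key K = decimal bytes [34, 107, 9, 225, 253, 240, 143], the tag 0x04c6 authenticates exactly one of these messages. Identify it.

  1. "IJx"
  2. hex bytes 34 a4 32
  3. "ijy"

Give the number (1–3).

Key decimal bytes [34, 107, 9, 225, 253, 240, 143] = 22 6b 09 e1 fd f0 8f is exactly B = 7 bytes: K' = 22 6b 09 e1 fd f0 8f.
K' ⊕ ipad = 14 5d 3f d7 cb c6 b9; K' ⊕ opad = 7e 37 55 bd a1 ac d3.
m1: inner = H(14 5d 3f d7 cb c6 b9 49 4a 78) = 04 dc; tag = H(7e 37 55 bd a1 ac d3 04 dc) = 04c7
m2: inner = H(14 5d 3f d7 cb c6 b9 34 a4 32) = 04 db; tag = H(7e 37 55 bd a1 ac d3 04 db) = 04c6 ← matches
m3: inner = H(14 5d 3f d7 cb c6 b9 69 6a 79) = 05 1d; tag = H(7e 37 55 bd a1 ac d3 05 1d) = 0409

2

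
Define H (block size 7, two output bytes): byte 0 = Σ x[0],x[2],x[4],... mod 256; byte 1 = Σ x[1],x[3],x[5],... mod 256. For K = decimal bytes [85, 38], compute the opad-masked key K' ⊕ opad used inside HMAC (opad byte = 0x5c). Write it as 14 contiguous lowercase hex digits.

Key decimal bytes [85, 38] = 55 26 is 2 bytes ≤ B = 7; zero-pad to 7 bytes: K' = 55 26 00 00 00 00 00.
XOR each byte with 0x5c: 55⊕5c=09, 26⊕5c=7a, 00⊕5c=5c, 00⊕5c=5c, 00⊕5c=5c, 00⊕5c=5c, 00⊕5c=5c.

097a5c5c5c5c5c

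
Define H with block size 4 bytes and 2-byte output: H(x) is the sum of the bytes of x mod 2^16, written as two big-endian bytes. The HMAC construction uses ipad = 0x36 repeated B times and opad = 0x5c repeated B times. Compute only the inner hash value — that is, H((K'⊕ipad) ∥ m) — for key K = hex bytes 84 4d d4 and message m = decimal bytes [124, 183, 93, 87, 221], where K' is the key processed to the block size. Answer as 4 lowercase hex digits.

0509

Key hex bytes 84 4d d4 is 3 bytes ≤ B = 4; zero-pad to 4 bytes: K' = 84 4d d4 00.
K' ⊕ ipad = b2 7b e2 36.
Inner input = b2 7b e2 36 ∥ 7c b7 5d 57 dd.
Inner hash: sum = 178+123+226+54+124+183+93+87+221 = 1289 → 05 09.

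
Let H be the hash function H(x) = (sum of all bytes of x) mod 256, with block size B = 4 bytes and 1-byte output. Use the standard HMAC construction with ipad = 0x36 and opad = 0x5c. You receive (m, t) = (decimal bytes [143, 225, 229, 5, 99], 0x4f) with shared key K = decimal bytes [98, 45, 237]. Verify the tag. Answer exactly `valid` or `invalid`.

Key decimal bytes [98, 45, 237] = 62 2d ed is 3 bytes ≤ B = 4; zero-pad to 4 bytes: K' = 62 2d ed 00.
K' ⊕ ipad = 54 1b db 36; K' ⊕ opad = 3e 71 b1 5c.
Inner hash: sum = 84+27+219+54+143+225+229+5+99 = 1085; mod 256 = 61 → 3d.
Outer hash (recomputed tag): sum = 62+113+177+92+61 = 505; mod 256 = 249 → f9.
Recomputed tag = f9; claimed = 4f → mismatch.

invalid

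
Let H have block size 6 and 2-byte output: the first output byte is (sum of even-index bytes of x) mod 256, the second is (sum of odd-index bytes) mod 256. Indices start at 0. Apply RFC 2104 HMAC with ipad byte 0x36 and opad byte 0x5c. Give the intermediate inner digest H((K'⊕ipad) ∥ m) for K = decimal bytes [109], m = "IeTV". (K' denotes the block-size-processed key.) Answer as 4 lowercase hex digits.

645d

Key decimal bytes [109] = 6d is 1 byte ≤ B = 6; zero-pad to 6 bytes: K' = 6d 00 00 00 00 00.
K' ⊕ ipad = 5b 36 36 36 36 36.
Inner input = 5b 36 36 36 36 36 ∥ 49 65 54 56.
Inner hash: even-index sum = 356 mod 256 = 100; odd-index sum = 349 mod 256 = 93 → 64 5d.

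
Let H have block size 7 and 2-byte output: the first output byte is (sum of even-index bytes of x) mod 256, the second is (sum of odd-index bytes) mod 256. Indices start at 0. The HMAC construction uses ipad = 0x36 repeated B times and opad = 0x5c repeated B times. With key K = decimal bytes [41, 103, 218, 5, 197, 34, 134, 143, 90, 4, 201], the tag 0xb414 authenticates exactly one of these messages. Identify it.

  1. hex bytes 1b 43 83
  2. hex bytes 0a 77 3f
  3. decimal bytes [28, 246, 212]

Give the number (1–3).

Key decimal bytes [41, 103, 218, 5, 197, 34, 134, 143, 90, 4, 201] = 29 67 da 05 c5 22 86 8f 5a 04 c9 is 11 bytes > B = 7, so hash it first: H(key) = 71 21, then zero-pad to 7 bytes: K' = 71 21 00 00 00 00 00.
K' ⊕ ipad = 47 17 36 36 36 36 36; K' ⊕ opad = 2d 7d 5c 5c 5c 5c 5c.
m1: inner = H(47 17 36 36 36 36 36 1b 43 83) = 2c 21; tag = H(2d 7d 5c 5c 5c 5c 5c 2c 21) = 6261
m2: inner = H(47 17 36 36 36 36 36 0a 77 3f) = 60 cc; tag = H(2d 7d 5c 5c 5c 5c 5c 60 cc) = 0d95
m3: inner = H(47 17 36 36 36 36 36 1c f6 d4) = df 73; tag = H(2d 7d 5c 5c 5c 5c 5c df 73) = b414 ← matches

3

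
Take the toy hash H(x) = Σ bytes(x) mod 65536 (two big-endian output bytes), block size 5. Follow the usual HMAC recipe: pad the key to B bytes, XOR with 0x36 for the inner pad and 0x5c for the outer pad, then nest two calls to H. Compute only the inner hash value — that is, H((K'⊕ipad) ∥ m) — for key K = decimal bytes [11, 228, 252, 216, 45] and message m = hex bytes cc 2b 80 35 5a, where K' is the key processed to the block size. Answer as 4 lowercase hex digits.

04e8

Key decimal bytes [11, 228, 252, 216, 45] = 0b e4 fc d8 2d is exactly B = 5 bytes: K' = 0b e4 fc d8 2d.
K' ⊕ ipad = 3d d2 ca ee 1b.
Inner input = 3d d2 ca ee 1b ∥ cc 2b 80 35 5a.
Inner hash: sum = 61+210+202+238+27+204+43+128+53+90 = 1256 → 04 e8.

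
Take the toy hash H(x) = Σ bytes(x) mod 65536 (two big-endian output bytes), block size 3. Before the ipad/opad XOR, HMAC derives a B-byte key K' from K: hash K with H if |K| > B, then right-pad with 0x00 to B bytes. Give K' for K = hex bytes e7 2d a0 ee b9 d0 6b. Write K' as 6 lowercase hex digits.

049600

|K| = 7 > B = 3, so first hash the key.
H(K): sum = 231+45+160+238+185+208+107 = 1174 → 04 96.
Zero-pad H(K) = 04 96 to 3 bytes: K' = 04 96 00.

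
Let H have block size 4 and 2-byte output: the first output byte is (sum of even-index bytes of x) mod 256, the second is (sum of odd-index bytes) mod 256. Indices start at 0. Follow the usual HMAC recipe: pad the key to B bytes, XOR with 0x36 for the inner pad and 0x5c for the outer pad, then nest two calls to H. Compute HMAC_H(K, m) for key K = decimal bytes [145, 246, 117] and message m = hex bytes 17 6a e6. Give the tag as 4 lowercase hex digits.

dd66

Key decimal bytes [145, 246, 117] = 91 f6 75 is 3 bytes ≤ B = 4; zero-pad to 4 bytes: K' = 91 f6 75 00.
K' ⊕ ipad = a7 c0 43 36.  K' ⊕ opad = cd aa 29 5c.
Inner input = (K'⊕ipad) ∥ m = a7 c0 43 36 ∥ 17 6a e6.
Inner hash: even-index sum = 487 mod 256 = 231; odd-index sum = 352 mod 256 = 96 → e7 60.
Outer input = (K'⊕opad) ∥ inner = cd aa 29 5c ∥ e7 60.
Outer hash (tag): even-index sum = 477 mod 256 = 221; odd-index sum = 358 mod 256 = 102 → dd 66.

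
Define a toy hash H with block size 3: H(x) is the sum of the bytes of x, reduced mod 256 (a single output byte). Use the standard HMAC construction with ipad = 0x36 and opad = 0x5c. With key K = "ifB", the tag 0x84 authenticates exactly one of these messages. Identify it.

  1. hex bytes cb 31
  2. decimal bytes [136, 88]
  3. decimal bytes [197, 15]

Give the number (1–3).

Key "ifB" = 69 66 42 is exactly B = 3 bytes: K' = 69 66 42.
K' ⊕ ipad = 5f 50 74; K' ⊕ opad = 35 3a 1e.
m1: inner = H(5f 50 74 cb 31) = 1f; tag = H(35 3a 1e 1f) = ac
m2: inner = H(5f 50 74 88 58) = 03; tag = H(35 3a 1e 03) = 90
m3: inner = H(5f 50 74 c5 0f) = f7; tag = H(35 3a 1e f7) = 84 ← matches

3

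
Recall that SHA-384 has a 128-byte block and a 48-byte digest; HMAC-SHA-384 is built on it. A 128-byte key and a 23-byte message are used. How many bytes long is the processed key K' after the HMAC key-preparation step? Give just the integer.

128

Key is 128 ≤ 128 bytes, zero-padded: |K'| = 128.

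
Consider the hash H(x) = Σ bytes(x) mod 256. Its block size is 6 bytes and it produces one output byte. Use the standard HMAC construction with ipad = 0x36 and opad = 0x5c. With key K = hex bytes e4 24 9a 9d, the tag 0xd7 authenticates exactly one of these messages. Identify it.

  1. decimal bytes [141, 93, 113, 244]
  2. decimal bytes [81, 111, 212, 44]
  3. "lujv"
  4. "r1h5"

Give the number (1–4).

3

Key hex bytes e4 24 9a 9d is 4 bytes ≤ B = 6; zero-pad to 6 bytes: K' = e4 24 9a 9d 00 00.
K' ⊕ ipad = d2 12 ac ab 36 36; K' ⊕ opad = b8 78 c6 c1 5c 5c.
m1: inner = H(d2 12 ac ab 36 36 8d 5d 71 f4) = f6; tag = H(b8 78 c6 c1 5c 5c f6) = 65
m2: inner = H(d2 12 ac ab 36 36 51 6f d4 2c) = 67; tag = H(b8 78 c6 c1 5c 5c 67) = d6
m3: inner = H(d2 12 ac ab 36 36 6c 75 6a 76) = 68; tag = H(b8 78 c6 c1 5c 5c 68) = d7 ← matches
m4: inner = H(d2 12 ac ab 36 36 72 31 68 35) = e7; tag = H(b8 78 c6 c1 5c 5c e7) = 56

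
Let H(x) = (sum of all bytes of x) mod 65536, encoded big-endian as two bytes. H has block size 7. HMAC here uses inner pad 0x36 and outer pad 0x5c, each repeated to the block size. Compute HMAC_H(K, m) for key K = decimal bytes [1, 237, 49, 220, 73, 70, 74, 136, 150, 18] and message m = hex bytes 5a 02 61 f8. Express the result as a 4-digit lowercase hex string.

Key decimal bytes [1, 237, 49, 220, 73, 70, 74, 136, 150, 18] = 01 ed 31 dc 49 46 4a 88 96 12 is 10 bytes > B = 7, so hash it first: H(key) = 04 04, then zero-pad to 7 bytes: K' = 04 04 00 00 00 00 00.
K' ⊕ ipad = 32 32 36 36 36 36 36.  K' ⊕ opad = 58 58 5c 5c 5c 5c 5c.
Inner input = (K'⊕ipad) ∥ m = 32 32 36 36 36 36 36 ∥ 5a 02 61 f8.
Inner hash: sum = 50+50+54+54+54+54+54+90+2+97+248 = 807 → 03 27.
Outer input = (K'⊕opad) ∥ inner = 58 58 5c 5c 5c 5c 5c ∥ 03 27.
Outer hash (tag): sum = 88+88+92+92+92+92+92+3+39 = 678 → 02 a6.

02a6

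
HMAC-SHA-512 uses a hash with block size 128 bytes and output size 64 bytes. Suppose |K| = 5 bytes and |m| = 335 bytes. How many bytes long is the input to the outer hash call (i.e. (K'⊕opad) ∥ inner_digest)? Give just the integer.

192

Key is 5 ≤ 128 bytes, zero-padded: |K'| = 128.
Outer input = (K'⊕opad) ∥ H(inner) → 128 + 64 = 192 bytes.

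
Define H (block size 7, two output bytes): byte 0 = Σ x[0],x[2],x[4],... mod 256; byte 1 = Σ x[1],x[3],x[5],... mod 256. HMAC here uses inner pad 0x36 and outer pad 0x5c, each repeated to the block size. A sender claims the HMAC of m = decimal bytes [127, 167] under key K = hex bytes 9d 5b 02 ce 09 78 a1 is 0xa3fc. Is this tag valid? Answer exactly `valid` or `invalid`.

Key hex bytes 9d 5b 02 ce 09 78 a1 is exactly B = 7 bytes: K' = 9d 5b 02 ce 09 78 a1.
K' ⊕ ipad = ab 6d 34 f8 3f 4e 97; K' ⊕ opad = c1 07 5e 92 55 24 fd.
Inner hash: even-index sum = 604 mod 256 = 92; odd-index sum = 562 mod 256 = 50 → 5c 32.
Outer hash (recomputed tag): even-index sum = 675 mod 256 = 163; odd-index sum = 281 mod 256 = 25 → a3 19.
Recomputed tag = a319; claimed = a3fc → mismatch.

invalid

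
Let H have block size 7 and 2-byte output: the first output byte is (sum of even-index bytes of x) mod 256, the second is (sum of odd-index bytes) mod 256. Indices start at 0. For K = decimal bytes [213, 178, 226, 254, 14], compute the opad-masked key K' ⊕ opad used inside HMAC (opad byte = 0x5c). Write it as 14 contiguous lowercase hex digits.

89eebea2525c5c

Key decimal bytes [213, 178, 226, 254, 14] = d5 b2 e2 fe 0e is 5 bytes ≤ B = 7; zero-pad to 7 bytes: K' = d5 b2 e2 fe 0e 00 00.
XOR each byte with 0x5c: d5⊕5c=89, b2⊕5c=ee, e2⊕5c=be, fe⊕5c=a2, 0e⊕5c=52, 00⊕5c=5c, 00⊕5c=5c.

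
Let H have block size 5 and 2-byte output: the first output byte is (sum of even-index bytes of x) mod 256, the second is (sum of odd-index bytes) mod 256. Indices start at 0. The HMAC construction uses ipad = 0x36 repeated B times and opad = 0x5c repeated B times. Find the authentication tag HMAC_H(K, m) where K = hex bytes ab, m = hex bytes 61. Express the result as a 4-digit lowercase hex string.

Key hex bytes ab is 1 byte ≤ B = 5; zero-pad to 5 bytes: K' = ab 00 00 00 00.
K' ⊕ ipad = 9d 36 36 36 36.  K' ⊕ opad = f7 5c 5c 5c 5c.
Inner input = (K'⊕ipad) ∥ m = 9d 36 36 36 36 ∥ 61.
Inner hash: even-index sum = 265 mod 256 = 9; odd-index sum = 205 mod 256 = 205 → 09 cd.
Outer input = (K'⊕opad) ∥ inner = f7 5c 5c 5c 5c ∥ 09 cd.
Outer hash (tag): even-index sum = 636 mod 256 = 124; odd-index sum = 193 mod 256 = 193 → 7c c1.

7cc1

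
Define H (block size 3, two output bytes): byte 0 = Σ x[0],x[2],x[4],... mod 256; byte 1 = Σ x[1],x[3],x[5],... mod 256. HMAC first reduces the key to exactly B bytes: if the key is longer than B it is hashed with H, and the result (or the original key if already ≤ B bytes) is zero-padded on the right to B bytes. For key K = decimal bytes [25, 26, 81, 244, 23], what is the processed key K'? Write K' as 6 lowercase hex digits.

810e00

|K| = 5 > B = 3, so first hash the key.
H(K): even-index sum = 129 mod 256 = 129; odd-index sum = 270 mod 256 = 14 → 81 0e.
Zero-pad H(K) = 81 0e to 3 bytes: K' = 81 0e 00.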